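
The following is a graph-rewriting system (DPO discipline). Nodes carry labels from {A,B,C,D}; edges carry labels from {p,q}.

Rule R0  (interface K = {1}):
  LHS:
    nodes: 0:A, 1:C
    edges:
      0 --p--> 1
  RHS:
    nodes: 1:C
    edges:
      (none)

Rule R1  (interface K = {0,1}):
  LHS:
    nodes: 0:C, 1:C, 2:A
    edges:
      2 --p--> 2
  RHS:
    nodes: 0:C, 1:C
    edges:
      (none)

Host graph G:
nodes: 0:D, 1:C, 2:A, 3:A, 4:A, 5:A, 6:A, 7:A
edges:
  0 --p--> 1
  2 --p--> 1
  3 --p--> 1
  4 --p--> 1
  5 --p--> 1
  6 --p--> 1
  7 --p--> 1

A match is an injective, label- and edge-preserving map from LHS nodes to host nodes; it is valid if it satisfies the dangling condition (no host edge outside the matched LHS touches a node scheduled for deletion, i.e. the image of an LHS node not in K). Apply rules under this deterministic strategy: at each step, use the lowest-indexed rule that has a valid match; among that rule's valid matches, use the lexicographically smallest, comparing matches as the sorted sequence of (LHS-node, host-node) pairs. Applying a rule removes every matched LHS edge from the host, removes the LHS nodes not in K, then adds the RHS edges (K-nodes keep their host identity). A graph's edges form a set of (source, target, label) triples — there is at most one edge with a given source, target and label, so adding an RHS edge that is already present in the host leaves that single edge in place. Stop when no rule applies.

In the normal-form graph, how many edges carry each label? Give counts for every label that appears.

Answer: p:1

Derivation:
start.  V:8 E:7  edges: 0-p->1 2-p->1 3-p->1 4-p->1 5-p->1 6-p->1 7-p->1
1. fire R0 via {0↦2, 1↦1}  →  V:7 E:6  edges: 0-p->1 3-p->1 4-p->1 5-p->1 6-p->1 7-p->1
2. fire R0 via {0↦3, 1↦1}  →  V:6 E:5  edges: 0-p->1 4-p->1 5-p->1 6-p->1 7-p->1
3. fire R0 via {0↦4, 1↦1}  →  V:5 E:4  edges: 0-p->1 5-p->1 6-p->1 7-p->1
4. fire R0 via {0↦5, 1↦1}  →  V:4 E:3  edges: 0-p->1 6-p->1 7-p->1
5. fire R0 via {0↦6, 1↦1}  →  V:3 E:2  edges: 0-p->1 7-p->1
6. fire R0 via {0↦7, 1↦1}  →  V:2 E:1  edges: 0-p->1
normal form: no rule applies after step 6
NF edges: [(0, 1, 'p')]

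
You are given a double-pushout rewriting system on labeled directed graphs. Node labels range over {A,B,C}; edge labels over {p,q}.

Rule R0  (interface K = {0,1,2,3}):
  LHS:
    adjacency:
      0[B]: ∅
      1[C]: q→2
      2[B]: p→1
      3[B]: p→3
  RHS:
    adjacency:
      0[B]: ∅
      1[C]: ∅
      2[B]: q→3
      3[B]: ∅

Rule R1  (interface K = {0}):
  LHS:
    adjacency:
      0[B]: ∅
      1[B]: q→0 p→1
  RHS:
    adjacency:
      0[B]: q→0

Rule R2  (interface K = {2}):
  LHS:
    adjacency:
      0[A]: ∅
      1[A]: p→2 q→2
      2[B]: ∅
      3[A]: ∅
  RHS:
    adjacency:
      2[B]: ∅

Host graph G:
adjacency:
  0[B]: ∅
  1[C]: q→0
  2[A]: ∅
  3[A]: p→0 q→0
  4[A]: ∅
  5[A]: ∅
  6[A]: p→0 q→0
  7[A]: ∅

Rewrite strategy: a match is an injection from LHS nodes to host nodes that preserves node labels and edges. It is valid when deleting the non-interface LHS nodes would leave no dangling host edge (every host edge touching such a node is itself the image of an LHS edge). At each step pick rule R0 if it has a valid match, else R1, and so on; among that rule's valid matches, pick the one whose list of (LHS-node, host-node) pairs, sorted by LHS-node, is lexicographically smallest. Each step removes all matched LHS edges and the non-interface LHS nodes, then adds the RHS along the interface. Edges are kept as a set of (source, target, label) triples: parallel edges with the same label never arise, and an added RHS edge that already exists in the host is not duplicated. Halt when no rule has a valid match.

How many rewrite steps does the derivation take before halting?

start.  V:8 E:5  edges: 1-q->0 3-p->0 3-q->0 6-p->0 6-q->0
1. fire R2 via {0↦2, 1↦3, 2↦0, 3↦4}  →  V:5 E:3  edges: 1-q->0 6-p->0 6-q->0
2. fire R2 via {0↦5, 1↦6, 2↦0, 3↦7}  →  V:2 E:1  edges: 1-q->0
normal form: no rule applies after step 2

Answer: 2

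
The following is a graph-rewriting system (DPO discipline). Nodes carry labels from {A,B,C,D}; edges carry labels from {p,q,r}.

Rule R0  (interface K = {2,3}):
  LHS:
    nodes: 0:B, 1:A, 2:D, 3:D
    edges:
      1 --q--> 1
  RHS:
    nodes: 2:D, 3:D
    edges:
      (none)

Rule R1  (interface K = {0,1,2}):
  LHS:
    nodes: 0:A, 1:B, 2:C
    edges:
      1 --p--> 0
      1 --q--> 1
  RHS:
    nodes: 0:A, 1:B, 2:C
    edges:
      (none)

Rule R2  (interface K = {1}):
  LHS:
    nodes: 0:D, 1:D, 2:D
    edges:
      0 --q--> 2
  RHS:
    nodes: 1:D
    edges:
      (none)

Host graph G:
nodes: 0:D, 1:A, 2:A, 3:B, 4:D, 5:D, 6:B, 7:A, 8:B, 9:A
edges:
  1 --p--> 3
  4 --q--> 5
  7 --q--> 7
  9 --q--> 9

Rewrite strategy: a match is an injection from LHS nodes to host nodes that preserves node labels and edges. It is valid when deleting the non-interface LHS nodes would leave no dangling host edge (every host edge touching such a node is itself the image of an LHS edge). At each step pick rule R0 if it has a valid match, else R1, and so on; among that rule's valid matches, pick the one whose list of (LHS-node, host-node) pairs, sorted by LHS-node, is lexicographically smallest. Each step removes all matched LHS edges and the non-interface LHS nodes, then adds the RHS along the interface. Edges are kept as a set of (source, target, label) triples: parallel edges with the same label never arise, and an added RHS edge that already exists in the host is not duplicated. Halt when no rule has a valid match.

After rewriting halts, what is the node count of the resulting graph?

Answer: 4

Derivation:
initial: |V|=10 |E|=4  E = 1-p->3 4-q->5 7-q->7 9-q->9
step 1: apply R0 at {0↦6, 1↦7, 2↦0, 3↦4}  → |V|=8 |E|=3  E = 1-p->3 4-q->5 9-q->9
step 2: apply R0 at {0↦8, 1↦9, 2↦0, 3↦4}  → |V|=6 |E|=2  E = 1-p->3 4-q->5
step 3: apply R2 at {0↦4, 1↦0, 2↦5}  → |V|=4 |E|=1  E = 1-p->3
final graph: no rule applies after step 3
NF nodes: {0:D, 1:A, 2:A, 3:B}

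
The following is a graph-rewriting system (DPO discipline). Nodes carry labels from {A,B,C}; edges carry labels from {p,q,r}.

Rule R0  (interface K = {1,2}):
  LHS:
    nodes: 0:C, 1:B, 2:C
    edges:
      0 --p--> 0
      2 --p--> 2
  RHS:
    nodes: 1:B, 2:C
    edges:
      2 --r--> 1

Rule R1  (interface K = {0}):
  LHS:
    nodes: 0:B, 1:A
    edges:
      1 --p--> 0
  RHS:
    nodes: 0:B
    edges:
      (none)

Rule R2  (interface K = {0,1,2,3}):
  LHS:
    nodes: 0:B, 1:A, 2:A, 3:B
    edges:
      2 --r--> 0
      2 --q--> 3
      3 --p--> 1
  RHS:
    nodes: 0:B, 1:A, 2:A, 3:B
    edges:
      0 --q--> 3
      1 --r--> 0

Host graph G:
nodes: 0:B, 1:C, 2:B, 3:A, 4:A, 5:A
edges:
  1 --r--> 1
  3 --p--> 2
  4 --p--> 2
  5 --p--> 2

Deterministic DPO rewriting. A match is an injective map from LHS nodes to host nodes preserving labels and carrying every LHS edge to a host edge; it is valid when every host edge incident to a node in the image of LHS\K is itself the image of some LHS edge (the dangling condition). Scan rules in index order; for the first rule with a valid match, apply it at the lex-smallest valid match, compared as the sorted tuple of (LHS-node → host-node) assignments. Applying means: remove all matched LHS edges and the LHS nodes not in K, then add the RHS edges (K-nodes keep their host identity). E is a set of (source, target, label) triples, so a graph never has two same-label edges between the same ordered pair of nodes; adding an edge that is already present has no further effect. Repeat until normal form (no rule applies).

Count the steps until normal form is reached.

Answer: 3

Derivation:
start.  V:6 E:4  edges: 1-r->1 3-p->2 4-p->2 5-p->2
1. fire R1 via {0↦2, 1↦3}  →  V:5 E:3  edges: 1-r->1 4-p->2 5-p->2
2. fire R1 via {0↦2, 1↦4}  →  V:4 E:2  edges: 1-r->1 5-p->2
3. fire R1 via {0↦2, 1↦5}  →  V:3 E:1  edges: 1-r->1
normal form: no rule applies after step 3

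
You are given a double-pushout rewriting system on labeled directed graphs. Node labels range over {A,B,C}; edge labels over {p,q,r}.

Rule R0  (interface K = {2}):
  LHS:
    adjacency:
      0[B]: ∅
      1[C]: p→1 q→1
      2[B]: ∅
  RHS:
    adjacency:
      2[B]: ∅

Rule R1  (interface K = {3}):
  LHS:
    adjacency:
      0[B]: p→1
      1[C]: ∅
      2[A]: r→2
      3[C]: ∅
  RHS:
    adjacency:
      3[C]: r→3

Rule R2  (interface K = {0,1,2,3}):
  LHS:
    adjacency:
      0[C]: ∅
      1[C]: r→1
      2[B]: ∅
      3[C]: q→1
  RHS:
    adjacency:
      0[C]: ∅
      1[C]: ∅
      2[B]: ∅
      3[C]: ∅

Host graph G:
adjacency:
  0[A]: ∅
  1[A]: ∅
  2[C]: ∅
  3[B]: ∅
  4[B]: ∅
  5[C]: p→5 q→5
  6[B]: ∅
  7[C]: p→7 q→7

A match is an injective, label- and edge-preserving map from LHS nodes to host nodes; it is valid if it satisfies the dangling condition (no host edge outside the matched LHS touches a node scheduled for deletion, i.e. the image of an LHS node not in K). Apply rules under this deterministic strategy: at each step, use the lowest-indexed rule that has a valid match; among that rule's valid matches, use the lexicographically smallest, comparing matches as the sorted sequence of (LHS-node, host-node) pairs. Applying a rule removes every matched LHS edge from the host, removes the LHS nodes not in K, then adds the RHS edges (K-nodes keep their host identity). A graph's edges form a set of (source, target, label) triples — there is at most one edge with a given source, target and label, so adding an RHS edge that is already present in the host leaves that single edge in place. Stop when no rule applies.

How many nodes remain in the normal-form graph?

Answer: 4

Steps:
[0] host  ⇒  8 nodes, 4 edges  {5-p->5 5-q->5 7-p->7 7-q->7}
[1] R0 @ {0↦3, 1↦5, 2↦4}  ⇒  6 nodes, 2 edges  {7-p->7 7-q->7}
[2] R0 @ {0↦4, 1↦7, 2↦6}  ⇒  4 nodes, 0 edges  {∅}
halt: no rule applies after step 2
NF nodes: {0:A, 1:A, 2:C, 6:B}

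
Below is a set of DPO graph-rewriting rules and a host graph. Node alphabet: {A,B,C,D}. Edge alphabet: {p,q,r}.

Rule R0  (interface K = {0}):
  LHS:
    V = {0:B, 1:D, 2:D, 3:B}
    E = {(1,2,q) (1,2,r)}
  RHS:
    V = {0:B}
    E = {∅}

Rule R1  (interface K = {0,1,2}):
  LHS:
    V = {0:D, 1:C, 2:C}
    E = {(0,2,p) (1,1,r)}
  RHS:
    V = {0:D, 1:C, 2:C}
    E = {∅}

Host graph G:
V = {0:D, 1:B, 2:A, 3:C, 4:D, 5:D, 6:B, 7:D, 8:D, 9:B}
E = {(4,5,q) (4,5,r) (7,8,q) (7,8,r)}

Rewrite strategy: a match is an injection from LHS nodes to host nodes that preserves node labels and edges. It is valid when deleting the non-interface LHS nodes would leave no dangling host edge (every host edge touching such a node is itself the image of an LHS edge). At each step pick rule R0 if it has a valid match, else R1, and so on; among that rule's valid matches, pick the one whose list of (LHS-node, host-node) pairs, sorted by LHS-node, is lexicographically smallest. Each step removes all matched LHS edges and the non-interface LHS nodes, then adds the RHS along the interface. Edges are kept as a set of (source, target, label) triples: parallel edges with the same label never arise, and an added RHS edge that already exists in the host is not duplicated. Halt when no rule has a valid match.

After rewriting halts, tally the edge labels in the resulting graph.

start.  V:10 E:4  edges: 4-q->5 4-r->5 7-q->8 7-r->8
1. fire R0 via {0↦1, 1↦4, 2↦5, 3↦6}  →  V:7 E:2  edges: 7-q->8 7-r->8
2. fire R0 via {0↦1, 1↦7, 2↦8, 3↦9}  →  V:4 E:0  edges: ∅
halt: no rule applies after step 2
NF edges: []

Answer: (no edges)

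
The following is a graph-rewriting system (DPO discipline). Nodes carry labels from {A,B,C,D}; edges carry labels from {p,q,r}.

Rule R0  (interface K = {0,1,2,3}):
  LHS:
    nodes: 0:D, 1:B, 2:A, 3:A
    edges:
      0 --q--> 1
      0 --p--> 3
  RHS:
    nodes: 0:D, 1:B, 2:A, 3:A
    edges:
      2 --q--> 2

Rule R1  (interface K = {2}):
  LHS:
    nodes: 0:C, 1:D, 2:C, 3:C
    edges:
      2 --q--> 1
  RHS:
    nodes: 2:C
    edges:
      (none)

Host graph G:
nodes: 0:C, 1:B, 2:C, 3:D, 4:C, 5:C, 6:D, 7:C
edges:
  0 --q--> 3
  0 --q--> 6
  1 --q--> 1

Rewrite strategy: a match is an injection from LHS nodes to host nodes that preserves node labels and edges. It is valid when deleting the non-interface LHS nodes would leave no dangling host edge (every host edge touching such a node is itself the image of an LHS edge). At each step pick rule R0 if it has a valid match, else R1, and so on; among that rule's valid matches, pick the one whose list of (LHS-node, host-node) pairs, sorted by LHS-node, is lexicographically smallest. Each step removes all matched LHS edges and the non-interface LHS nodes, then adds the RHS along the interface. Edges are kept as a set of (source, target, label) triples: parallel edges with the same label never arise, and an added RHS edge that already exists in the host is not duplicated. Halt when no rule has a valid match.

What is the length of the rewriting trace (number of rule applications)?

initial: |V|=8 |E|=3  E = 0-q->3 0-q->6 1-q->1
step 1: apply R1 at {0↦2, 1↦3, 2↦0, 3↦4}  → |V|=5 |E|=2  E = 0-q->6 1-q->1
step 2: apply R1 at {0↦5, 1↦6, 2↦0, 3↦7}  → |V|=2 |E|=1  E = 1-q->1
final graph: no rule applies after step 2

Answer: 2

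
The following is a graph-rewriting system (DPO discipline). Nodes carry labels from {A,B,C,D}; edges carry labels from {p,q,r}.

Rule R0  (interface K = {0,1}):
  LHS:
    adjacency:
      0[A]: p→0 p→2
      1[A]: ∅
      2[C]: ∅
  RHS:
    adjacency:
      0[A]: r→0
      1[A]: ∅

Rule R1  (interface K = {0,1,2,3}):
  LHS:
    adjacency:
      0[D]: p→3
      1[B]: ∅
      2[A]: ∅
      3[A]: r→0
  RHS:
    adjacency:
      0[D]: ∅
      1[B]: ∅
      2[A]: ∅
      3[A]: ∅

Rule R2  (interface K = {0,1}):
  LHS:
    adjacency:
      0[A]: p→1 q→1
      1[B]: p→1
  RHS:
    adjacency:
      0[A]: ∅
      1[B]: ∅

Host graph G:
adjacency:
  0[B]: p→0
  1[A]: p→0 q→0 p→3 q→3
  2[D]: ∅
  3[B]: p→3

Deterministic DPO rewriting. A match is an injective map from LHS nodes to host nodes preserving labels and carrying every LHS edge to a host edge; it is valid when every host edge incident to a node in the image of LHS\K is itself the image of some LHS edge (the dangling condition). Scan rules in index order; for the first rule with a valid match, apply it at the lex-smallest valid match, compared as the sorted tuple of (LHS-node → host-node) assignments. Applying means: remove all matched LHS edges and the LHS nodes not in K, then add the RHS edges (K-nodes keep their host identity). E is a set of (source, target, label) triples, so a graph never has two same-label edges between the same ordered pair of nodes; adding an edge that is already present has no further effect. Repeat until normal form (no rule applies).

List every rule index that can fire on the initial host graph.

R0: no valid match — LHS pattern not found
R1: no valid match — LHS pattern not found
R2: 2 valid matches — {0↦1, 1↦0}, {0↦1, 1↦3}

Answer: [R2]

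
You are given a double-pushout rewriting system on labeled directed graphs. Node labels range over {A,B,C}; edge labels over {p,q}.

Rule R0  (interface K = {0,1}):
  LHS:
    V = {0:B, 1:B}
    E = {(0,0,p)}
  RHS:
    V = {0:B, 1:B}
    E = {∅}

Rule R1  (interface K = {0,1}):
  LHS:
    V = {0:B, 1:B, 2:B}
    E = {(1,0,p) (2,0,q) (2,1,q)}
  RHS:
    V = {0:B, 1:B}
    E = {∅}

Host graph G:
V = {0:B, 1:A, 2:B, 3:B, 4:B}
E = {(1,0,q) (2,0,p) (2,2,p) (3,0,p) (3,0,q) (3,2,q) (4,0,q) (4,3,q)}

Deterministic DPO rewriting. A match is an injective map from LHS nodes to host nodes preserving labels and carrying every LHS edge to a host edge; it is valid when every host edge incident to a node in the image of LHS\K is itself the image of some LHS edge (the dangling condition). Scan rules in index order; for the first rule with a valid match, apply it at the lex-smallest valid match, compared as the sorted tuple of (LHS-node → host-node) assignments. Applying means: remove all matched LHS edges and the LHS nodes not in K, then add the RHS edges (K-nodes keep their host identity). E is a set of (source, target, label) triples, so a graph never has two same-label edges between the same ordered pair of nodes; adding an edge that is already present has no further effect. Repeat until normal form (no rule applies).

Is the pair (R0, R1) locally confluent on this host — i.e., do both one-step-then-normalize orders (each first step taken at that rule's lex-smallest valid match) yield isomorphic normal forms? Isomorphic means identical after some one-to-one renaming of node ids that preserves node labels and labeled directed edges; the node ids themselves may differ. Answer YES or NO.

Answer: YES

Rewrite trace:
branch R0-first: apply at {0↦2, 1↦0} → |E|=7, then 2 more step(s) → NF |V|=3 |E|=1 V={0:B, 1:A, 2:B} E=1-q->0
branch R1-first: apply at {0↦0, 1↦3, 2↦4} → |E|=5, then 2 more step(s) → NF |V|=3 |E|=1 V={0:B, 1:A, 2:B} E=1-q->0
graphs isomorphic (equal up to label-preserving node renaming)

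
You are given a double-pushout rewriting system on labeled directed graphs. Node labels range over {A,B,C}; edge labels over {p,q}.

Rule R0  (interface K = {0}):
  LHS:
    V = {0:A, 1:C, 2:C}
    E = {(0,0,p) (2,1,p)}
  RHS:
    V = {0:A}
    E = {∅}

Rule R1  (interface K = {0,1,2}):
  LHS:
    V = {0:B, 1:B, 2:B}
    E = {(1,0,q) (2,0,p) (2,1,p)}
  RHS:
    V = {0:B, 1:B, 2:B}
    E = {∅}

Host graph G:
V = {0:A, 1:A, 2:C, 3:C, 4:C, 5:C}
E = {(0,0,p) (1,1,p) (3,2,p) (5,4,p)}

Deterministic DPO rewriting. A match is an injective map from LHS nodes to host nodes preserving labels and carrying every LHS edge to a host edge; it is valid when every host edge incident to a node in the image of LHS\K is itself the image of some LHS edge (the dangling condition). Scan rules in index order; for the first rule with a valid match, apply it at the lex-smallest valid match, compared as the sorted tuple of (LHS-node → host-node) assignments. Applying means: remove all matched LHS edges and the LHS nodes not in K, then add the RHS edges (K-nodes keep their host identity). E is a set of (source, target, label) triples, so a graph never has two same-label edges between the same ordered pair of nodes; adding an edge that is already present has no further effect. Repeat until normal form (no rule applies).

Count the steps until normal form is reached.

initial: |V|=6 |E|=4  E = 0-p->0 1-p->1 3-p->2 5-p->4
step 1: apply R0 at {0↦0, 1↦2, 2↦3}  → |V|=4 |E|=2  E = 1-p->1 5-p->4
step 2: apply R0 at {0↦1, 1↦4, 2↦5}  → |V|=2 |E|=0  E = ∅
normal form: no rule applies after step 2

Answer: 2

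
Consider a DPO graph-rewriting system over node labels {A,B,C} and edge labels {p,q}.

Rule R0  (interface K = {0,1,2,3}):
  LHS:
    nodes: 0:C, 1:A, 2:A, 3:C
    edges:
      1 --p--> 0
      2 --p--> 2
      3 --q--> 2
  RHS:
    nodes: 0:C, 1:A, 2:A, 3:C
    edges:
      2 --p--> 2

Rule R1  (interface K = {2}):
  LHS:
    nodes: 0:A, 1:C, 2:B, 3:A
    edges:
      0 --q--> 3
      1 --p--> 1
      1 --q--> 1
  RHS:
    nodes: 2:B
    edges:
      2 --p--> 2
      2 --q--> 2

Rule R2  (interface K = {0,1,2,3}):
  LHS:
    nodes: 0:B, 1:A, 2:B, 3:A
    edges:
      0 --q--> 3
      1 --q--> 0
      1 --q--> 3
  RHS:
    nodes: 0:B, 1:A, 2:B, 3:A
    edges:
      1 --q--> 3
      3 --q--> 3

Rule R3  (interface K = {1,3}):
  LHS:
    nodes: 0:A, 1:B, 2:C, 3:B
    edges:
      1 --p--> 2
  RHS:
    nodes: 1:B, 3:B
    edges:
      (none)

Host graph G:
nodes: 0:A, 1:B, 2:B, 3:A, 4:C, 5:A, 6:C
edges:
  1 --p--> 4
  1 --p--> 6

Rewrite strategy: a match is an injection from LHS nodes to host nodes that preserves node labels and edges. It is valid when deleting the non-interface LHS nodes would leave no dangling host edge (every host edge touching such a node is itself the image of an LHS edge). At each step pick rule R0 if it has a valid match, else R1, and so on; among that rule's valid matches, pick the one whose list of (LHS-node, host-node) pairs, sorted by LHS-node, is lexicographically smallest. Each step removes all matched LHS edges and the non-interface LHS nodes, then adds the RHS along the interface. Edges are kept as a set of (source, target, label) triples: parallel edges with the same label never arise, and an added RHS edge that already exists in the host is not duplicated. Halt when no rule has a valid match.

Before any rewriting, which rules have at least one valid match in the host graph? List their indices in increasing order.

R0: no valid match — LHS pattern not found
R1: no valid match — LHS pattern not found
R2: no valid match — LHS pattern not found
R3: 6 valid matches — {0↦0, 1↦1, 2↦4, 3↦2}, {0↦0, 1↦1, 2↦6, 3↦2}, {0↦3, 1↦1, 2↦4, 3↦2} (+3 more)

Answer: [R3]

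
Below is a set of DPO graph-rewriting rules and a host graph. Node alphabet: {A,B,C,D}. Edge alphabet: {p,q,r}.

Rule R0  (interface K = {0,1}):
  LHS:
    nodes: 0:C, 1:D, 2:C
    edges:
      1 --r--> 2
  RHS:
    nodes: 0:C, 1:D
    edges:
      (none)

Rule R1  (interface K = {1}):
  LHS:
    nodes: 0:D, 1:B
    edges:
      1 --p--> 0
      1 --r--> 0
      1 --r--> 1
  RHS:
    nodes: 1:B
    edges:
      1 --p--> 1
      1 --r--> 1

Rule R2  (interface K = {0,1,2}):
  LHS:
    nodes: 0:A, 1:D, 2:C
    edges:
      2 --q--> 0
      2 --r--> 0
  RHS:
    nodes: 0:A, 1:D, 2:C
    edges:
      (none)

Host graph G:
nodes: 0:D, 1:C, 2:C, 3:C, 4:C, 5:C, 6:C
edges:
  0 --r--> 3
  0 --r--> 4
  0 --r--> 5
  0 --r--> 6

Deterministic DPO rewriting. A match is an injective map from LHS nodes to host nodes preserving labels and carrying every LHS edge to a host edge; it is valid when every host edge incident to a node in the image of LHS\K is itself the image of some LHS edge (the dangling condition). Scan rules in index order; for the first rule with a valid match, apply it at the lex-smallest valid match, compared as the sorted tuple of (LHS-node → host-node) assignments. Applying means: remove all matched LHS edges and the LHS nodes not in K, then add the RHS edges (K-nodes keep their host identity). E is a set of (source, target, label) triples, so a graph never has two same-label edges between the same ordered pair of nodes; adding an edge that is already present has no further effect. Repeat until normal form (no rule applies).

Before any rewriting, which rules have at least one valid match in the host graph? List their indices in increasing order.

R0: 20 valid matches — {0↦1, 1↦0, 2↦3}, {0↦1, 1↦0, 2↦4}, {0↦1, 1↦0, 2↦5} (+17 more)
R1: no valid match — LHS pattern not found
R2: no valid match — LHS pattern not found

Answer: [R0]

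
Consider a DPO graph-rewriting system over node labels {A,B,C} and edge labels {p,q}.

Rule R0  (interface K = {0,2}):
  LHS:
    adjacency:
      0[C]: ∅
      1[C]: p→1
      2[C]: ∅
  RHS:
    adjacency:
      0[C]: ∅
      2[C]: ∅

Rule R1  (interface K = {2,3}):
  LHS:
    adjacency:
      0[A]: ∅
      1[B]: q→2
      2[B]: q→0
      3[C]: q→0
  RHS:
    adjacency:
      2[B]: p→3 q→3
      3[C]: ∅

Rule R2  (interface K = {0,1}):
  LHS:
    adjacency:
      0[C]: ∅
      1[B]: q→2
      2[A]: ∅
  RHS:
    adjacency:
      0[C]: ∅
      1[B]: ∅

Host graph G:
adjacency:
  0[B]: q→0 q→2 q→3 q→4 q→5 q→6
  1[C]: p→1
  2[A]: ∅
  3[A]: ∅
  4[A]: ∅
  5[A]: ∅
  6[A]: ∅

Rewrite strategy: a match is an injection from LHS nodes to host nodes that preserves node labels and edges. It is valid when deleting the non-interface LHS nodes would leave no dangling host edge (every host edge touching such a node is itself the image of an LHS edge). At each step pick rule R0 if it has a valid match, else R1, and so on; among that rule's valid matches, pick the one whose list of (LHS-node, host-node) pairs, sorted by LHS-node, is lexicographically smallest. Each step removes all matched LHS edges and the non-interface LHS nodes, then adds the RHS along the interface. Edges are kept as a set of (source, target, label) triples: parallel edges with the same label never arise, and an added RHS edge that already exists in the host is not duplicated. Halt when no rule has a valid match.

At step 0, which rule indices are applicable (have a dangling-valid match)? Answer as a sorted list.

Answer: [R2]

Steps:
R0: no valid match — LHS pattern not found
R1: no valid match — LHS pattern not found
R2: 5 valid matches — {0↦1, 1↦0, 2↦2}, {0↦1, 1↦0, 2↦3}, {0↦1, 1↦0, 2↦4} (+2 more)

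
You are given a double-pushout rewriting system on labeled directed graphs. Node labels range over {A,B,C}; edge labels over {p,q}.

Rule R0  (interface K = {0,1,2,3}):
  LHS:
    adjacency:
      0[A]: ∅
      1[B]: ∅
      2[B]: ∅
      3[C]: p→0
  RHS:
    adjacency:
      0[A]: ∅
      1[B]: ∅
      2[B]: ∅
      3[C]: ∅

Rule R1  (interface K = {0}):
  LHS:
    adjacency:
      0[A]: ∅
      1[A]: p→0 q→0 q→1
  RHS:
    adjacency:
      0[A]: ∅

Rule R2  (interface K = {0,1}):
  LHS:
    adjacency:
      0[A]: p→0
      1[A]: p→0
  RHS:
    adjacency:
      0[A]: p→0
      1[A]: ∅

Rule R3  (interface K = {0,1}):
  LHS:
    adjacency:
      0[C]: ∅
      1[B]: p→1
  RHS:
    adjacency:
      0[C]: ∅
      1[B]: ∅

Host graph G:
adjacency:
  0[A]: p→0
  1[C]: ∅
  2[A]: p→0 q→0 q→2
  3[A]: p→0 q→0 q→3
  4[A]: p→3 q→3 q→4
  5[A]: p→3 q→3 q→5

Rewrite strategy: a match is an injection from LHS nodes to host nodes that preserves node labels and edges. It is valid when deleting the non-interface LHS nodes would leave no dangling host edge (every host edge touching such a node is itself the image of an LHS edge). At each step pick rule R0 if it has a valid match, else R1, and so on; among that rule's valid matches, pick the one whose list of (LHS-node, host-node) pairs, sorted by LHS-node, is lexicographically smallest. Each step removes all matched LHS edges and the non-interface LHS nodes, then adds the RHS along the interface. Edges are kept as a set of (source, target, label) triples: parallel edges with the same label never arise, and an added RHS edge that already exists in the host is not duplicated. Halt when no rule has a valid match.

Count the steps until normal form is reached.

start.  V:6 E:13  edges: 0-p->0 2-p->0 2-q->0 2-q->2 3-p->0 3-q->0 3-q->3 4-p->3 4-q->3 4-q->4 5-p->3 5-q->3 5-q->5
1. fire R1 via {0↦0, 1↦2}  →  V:5 E:10  edges: 0-p->0 3-p->0 3-q->0 3-q->3 4-p->3 4-q->3 4-q->4 5-p->3 5-q->3 5-q->5
2. fire R1 via {0↦3, 1↦4}  →  V:4 E:7  edges: 0-p->0 3-p->0 3-q->0 3-q->3 5-p->3 5-q->3 5-q->5
3. fire R1 via {0↦3, 1↦5}  →  V:3 E:4  edges: 0-p->0 3-p->0 3-q->0 3-q->3
4. fire R1 via {0↦0, 1↦3}  →  V:2 E:1  edges: 0-p->0
normal form: no rule applies after step 4

Answer: 4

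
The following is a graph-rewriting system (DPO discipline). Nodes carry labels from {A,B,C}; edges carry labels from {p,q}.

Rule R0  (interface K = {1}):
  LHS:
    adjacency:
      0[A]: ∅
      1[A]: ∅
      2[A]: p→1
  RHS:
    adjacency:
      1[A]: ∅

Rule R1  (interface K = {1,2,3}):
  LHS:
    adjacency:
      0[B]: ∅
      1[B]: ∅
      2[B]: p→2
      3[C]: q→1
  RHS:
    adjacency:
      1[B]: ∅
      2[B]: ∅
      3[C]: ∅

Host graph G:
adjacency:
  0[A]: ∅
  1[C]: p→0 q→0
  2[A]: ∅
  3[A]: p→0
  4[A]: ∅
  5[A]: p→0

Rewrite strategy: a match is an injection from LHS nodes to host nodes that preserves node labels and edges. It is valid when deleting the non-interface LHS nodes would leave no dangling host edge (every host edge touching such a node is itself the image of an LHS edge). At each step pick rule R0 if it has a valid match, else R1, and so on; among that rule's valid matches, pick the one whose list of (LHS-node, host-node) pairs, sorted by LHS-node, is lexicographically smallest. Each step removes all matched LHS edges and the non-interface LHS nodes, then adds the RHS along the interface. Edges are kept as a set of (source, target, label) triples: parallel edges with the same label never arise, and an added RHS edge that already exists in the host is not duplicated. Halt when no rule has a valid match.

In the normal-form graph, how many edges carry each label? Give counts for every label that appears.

start.  V:6 E:4  edges: 1-p->0 1-q->0 3-p->0 5-p->0
1. fire R0 via {0↦2, 1↦0, 2↦3}  →  V:4 E:3  edges: 1-p->0 1-q->0 5-p->0
2. fire R0 via {0↦4, 1↦0, 2↦5}  →  V:2 E:2  edges: 1-p->0 1-q->0
halt: no rule applies after step 2
NF edges: [(1, 0, 'p'), (1, 0, 'q')]

Answer: p:1 q:1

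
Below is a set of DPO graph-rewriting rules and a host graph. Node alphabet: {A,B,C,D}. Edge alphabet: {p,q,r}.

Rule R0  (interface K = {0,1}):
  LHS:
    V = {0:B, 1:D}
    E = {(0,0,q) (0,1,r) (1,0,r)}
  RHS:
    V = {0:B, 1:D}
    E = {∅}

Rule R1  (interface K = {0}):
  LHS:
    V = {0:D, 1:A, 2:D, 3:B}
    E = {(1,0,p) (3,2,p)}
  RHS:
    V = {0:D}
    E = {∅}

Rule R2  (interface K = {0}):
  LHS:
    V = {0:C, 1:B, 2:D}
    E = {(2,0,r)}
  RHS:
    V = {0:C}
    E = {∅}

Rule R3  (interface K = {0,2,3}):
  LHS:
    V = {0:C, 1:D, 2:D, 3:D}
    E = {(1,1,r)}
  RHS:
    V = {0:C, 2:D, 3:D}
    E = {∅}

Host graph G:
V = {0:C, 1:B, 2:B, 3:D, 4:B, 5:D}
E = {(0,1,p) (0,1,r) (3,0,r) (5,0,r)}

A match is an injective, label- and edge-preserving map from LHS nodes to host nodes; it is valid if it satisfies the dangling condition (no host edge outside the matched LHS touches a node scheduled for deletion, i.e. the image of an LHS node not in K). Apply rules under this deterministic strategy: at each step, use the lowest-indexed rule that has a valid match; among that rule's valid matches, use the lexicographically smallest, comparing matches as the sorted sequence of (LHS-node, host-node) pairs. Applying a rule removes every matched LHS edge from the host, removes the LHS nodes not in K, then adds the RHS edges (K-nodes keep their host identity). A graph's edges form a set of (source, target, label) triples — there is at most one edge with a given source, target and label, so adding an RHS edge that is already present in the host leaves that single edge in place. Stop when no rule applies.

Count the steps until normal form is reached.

Answer: 2

Rewrite trace:
initial: |V|=6 |E|=4  E = 0-p->1 0-r->1 3-r->0 5-r->0
step 1: apply R2 at {0↦0, 1↦2, 2↦3}  → |V|=4 |E|=3  E = 0-p->1 0-r->1 5-r->0
step 2: apply R2 at {0↦0, 1↦4, 2↦5}  → |V|=2 |E|=2  E = 0-p->1 0-r->1
halt: no rule applies after step 2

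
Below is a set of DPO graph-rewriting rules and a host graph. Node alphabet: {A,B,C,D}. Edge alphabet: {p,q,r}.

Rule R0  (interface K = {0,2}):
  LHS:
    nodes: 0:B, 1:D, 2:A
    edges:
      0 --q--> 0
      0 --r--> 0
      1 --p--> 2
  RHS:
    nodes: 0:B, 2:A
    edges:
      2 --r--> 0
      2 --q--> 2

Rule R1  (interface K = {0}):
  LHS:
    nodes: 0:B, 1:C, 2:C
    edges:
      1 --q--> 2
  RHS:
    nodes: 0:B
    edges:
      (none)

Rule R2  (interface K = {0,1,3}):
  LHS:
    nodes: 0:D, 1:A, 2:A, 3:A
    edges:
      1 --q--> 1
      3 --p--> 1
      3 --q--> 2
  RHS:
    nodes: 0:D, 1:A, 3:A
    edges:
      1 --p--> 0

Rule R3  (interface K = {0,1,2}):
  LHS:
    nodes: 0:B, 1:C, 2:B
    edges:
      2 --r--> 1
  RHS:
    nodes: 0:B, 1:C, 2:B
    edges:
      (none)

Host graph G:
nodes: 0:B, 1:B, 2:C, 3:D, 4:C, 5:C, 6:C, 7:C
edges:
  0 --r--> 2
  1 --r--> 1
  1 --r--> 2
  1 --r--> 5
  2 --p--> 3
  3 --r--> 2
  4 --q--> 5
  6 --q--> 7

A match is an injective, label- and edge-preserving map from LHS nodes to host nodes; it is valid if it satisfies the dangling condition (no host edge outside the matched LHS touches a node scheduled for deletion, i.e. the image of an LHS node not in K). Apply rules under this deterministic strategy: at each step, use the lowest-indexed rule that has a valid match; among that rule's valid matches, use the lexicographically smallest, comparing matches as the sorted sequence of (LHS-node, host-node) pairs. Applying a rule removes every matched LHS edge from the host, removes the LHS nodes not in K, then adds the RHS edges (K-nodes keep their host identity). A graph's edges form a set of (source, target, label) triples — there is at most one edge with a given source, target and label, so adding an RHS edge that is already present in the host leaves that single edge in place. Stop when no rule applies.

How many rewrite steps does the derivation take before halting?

start.  V:8 E:8  edges: 0-r->2 1-r->1 1-r->2 1-r->5 2-p->3 3-r->2 4-q->5 6-q->7
1. fire R1 via {0↦0, 1↦6, 2↦7}  →  V:6 E:7  edges: 0-r->2 1-r->1 1-r->2 1-r->5 2-p->3 3-r->2 4-q->5
2. fire R3 via {0↦0, 1↦2, 2↦1}  →  V:6 E:6  edges: 0-r->2 1-r->1 1-r->5 2-p->3 3-r->2 4-q->5
3. fire R3 via {0↦0, 1↦5, 2↦1}  →  V:6 E:5  edges: 0-r->2 1-r->1 2-p->3 3-r->2 4-q->5
4. fire R1 via {0↦0, 1↦4, 2↦5}  →  V:4 E:4  edges: 0-r->2 1-r->1 2-p->3 3-r->2
5. fire R3 via {0↦1, 1↦2, 2↦0}  →  V:4 E:3  edges: 1-r->1 2-p->3 3-r->2
final graph: no rule applies after step 5

Answer: 5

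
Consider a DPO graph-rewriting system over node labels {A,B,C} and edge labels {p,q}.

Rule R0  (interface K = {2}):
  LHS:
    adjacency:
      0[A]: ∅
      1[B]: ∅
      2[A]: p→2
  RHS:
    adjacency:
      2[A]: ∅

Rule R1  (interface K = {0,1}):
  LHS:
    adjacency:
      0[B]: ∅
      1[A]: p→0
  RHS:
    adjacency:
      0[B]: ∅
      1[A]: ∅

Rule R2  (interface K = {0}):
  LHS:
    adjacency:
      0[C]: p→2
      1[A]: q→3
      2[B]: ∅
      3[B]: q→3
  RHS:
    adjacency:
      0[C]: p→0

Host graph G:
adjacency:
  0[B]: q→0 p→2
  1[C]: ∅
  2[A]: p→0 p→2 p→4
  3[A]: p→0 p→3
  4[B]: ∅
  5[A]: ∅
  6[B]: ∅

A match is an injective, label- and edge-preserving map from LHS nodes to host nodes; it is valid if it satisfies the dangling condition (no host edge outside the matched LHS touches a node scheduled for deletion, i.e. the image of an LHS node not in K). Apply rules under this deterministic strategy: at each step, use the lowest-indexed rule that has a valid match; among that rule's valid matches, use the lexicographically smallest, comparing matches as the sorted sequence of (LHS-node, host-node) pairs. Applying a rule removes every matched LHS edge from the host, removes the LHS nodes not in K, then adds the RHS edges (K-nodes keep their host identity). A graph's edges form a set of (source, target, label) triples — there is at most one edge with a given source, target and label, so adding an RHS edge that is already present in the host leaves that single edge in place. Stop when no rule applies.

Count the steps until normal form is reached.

start.  V:7 E:7  edges: 0-q->0 0-p->2 2-p->0 2-p->2 2-p->4 3-p->0 3-p->3
1. fire R0 via {0↦5, 1↦6, 2↦2}  →  V:5 E:6  edges: 0-q->0 0-p->2 2-p->0 2-p->4 3-p->0 3-p->3
2. fire R1 via {0↦0, 1↦2}  →  V:5 E:5  edges: 0-q->0 0-p->2 2-p->4 3-p->0 3-p->3
3. fire R1 via {0↦0, 1↦3}  →  V:5 E:4  edges: 0-q->0 0-p->2 2-p->4 3-p->3
4. fire R1 via {0↦4, 1↦2}  →  V:5 E:3  edges: 0-q->0 0-p->2 3-p->3
normal form: no rule applies after step 4

Answer: 4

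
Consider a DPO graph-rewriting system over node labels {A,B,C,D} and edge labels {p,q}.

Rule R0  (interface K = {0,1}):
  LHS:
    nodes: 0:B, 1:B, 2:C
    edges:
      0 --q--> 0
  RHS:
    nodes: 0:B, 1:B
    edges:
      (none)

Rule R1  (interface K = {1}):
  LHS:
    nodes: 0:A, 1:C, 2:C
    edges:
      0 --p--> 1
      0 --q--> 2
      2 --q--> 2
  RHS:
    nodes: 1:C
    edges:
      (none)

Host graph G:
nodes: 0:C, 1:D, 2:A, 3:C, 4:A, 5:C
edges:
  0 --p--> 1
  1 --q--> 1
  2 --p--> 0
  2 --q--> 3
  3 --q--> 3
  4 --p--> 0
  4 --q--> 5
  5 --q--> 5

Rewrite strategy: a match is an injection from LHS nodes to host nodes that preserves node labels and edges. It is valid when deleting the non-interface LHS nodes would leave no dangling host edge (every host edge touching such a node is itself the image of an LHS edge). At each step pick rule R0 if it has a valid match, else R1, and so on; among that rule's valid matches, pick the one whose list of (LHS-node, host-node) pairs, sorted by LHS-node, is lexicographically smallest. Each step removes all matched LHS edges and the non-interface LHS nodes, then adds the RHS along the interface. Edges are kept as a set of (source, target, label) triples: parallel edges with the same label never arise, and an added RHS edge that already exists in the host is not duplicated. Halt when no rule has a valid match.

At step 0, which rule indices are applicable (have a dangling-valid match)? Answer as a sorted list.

Answer: [R1]

Steps:
R0: no valid match — LHS pattern not found
R1: 2 valid matches — {0↦2, 1↦0, 2↦3}, {0↦4, 1↦0, 2↦5}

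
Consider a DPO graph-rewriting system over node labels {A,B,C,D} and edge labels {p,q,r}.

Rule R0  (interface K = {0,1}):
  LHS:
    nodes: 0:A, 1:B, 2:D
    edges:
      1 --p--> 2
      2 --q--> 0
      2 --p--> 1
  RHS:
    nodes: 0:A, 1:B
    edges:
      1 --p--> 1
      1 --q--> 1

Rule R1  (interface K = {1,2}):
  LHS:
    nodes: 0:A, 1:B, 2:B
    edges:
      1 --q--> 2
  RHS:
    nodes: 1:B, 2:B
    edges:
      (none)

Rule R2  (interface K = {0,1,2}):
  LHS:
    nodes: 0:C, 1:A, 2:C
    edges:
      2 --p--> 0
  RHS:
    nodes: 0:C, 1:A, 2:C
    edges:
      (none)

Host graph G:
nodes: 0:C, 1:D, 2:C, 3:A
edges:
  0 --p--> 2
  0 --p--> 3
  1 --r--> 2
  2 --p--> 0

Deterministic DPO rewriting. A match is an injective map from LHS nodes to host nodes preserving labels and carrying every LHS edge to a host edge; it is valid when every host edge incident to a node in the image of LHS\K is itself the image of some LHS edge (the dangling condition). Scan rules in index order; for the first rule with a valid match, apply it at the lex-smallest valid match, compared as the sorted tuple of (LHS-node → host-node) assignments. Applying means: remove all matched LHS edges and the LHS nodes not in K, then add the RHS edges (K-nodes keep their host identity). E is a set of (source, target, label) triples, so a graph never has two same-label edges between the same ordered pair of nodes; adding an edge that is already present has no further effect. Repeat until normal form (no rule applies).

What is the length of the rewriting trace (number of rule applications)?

[0] host  ⇒  4 nodes, 4 edges  {0-p->2 0-p->3 1-r->2 2-p->0}
[1] R2 @ {0↦0, 1↦3, 2↦2}  ⇒  4 nodes, 3 edges  {0-p->2 0-p->3 1-r->2}
[2] R2 @ {0↦2, 1↦3, 2↦0}  ⇒  4 nodes, 2 edges  {0-p->3 1-r->2}
normal form: no rule applies after step 2

Answer: 2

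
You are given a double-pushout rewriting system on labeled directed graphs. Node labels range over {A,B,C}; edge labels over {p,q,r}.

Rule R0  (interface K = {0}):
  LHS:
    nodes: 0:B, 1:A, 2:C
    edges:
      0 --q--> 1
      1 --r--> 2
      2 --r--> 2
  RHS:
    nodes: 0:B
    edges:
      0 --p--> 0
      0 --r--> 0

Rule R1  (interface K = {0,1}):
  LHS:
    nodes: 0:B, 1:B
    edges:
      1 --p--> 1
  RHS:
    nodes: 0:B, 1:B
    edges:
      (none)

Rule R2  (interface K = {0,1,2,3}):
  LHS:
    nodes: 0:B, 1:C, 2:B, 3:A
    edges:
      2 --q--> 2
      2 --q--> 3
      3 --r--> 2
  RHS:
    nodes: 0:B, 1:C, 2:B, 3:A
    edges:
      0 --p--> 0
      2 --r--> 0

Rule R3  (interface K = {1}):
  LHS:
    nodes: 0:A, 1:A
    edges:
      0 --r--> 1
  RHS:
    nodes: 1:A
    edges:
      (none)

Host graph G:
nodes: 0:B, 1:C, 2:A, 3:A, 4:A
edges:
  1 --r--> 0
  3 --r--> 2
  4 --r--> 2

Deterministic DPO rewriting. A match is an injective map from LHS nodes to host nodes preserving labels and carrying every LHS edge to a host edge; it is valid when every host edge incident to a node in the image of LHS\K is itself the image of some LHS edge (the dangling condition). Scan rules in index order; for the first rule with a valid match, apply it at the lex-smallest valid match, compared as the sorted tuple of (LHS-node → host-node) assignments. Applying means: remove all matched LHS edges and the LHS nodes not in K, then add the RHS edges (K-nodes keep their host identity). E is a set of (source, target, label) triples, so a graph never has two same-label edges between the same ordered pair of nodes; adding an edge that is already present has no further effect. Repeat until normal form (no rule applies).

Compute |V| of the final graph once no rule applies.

start.  V:5 E:3  edges: 1-r->0 3-r->2 4-r->2
1. fire R3 via {0↦3, 1↦2}  →  V:4 E:2  edges: 1-r->0 4-r->2
2. fire R3 via {0↦4, 1↦2}  →  V:3 E:1  edges: 1-r->0
halt: no rule applies after step 2
NF nodes: {0:B, 1:C, 2:A}

Answer: 3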